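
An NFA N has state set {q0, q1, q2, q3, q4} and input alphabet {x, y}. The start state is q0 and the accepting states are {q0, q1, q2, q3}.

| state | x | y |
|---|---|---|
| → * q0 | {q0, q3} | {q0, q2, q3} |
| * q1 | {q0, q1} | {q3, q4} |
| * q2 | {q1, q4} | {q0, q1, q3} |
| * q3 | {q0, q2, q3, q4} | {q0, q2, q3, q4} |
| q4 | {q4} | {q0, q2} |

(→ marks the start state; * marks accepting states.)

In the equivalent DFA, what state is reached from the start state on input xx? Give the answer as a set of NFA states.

{q0, q2, q3, q4}

Start: {q0}.
δ(q0,x) = {q0, q3}.
Union: {q0, q3}.
After x: {q0, q3}.
δ(q0,x) = {q0, q3}; δ(q3,x) = {q0, q2, q3, q4}.
Union: {q0, q2, q3, q4}.
After x: {q0, q2, q3, q4}.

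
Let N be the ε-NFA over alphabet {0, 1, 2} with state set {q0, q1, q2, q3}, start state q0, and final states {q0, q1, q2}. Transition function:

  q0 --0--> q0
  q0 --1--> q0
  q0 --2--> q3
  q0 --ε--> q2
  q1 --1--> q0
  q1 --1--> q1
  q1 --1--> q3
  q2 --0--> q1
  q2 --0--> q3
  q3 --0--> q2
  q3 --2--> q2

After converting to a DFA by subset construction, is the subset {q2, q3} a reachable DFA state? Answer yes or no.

yes

Start state of the DFA: {q0, q2} (ε-closure of the NFA start).
{q0, q2} --0--> {q0, q1, q2, q3}  [new]
{q0, q2} --1--> {q0, q2}  [seen]
{q0, q2} --2--> {q3}  [new]
{q0, q1, q2, q3} --0--> {q0, q1, q2, q3}  [seen]
{q0, q1, q2, q3} --1--> {q0, q1, q2, q3}  [seen]
{q0, q1, q2, q3} --2--> {q2, q3}  [new]
{q3} --0--> {q2}  [new]
{q3} --1--> ∅  [new]
{q3} --2--> {q2}  [seen]
{q2, q3} --0--> {q1, q2, q3}  [new]
{q2, q3} --1--> ∅  [seen]
{q2, q3} --2--> {q2}  [seen]
{q2} --0--> {q1, q3}  [new]
{q2} --1--> ∅  [seen]
{q2} --2--> ∅  [seen]
∅ --0--> ∅  [seen]
∅ --1--> ∅  [seen]
∅ --2--> ∅  [seen]
{q1, q2, q3} --0--> {q1, q2, q3}  [seen]
{q1, q2, q3} --1--> {q0, q1, q2, q3}  [seen]
{q1, q2, q3} --2--> {q2}  [seen]
{q1, q3} --0--> {q2}  [seen]
{q1, q3} --1--> {q0, q1, q2, q3}  [seen]
{q1, q3} --2--> {q2}  [seen]
Reachable DFA states: {q0, q2}, {q0, q1, q2, q3}, {q3}, {q2, q3}, {q2}, ∅, {q1, q2, q3}, {q1, q3}.
{q2, q3} is among them.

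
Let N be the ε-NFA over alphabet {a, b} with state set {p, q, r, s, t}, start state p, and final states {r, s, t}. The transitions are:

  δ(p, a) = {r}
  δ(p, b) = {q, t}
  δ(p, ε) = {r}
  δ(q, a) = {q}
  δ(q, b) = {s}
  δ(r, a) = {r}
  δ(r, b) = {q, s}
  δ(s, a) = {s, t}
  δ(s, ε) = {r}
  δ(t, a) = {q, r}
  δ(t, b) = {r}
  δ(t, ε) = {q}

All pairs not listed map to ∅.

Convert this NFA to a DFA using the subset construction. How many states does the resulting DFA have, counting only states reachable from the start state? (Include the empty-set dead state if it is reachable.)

Start state of the DFA: {p, r} (ε-closure of the NFA start).
{p, r} --a--> {r}  [new]
{p, r} --b--> {q, r, s, t}  [new]
{r} --a--> {r}  [seen]
{r} --b--> {q, r, s}  [new]
{q, r, s, t} --a--> {q, r, s, t}  [seen]
{q, r, s, t} --b--> {q, r, s}  [seen]
{q, r, s} --a--> {q, r, s, t}  [seen]
{q, r, s} --b--> {q, r, s}  [seen]
Reachable DFA states: {p, r}, {r}, {q, r, s, t}, {q, r, s}.

4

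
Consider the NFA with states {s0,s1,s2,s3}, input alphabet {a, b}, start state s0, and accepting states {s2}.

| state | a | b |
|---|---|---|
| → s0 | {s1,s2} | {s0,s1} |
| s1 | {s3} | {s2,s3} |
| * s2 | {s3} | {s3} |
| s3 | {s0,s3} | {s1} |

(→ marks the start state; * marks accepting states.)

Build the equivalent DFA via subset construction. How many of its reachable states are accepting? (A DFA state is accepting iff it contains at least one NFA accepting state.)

4

Start state of the DFA: {s0}.
{s0} --a--> {s1,s2}  [new]
{s0} --b--> {s0,s1}  [new]
{s1,s2} --a--> {s3}  [new]
{s1,s2} --b--> {s2,s3}  [new]
{s0,s1} --a--> {s1,s2,s3}  [new]
{s0,s1} --b--> {s0,s1,s2,s3}  [new]
{s3} --a--> {s0,s3}  [new]
{s3} --b--> {s1}  [new]
{s2,s3} --a--> {s0,s3}  [seen]
{s2,s3} --b--> {s1,s3}  [new]
{s1,s2,s3} --a--> {s0,s3}  [seen]
{s1,s2,s3} --b--> {s1,s2,s3}  [seen]
{s0,s1,s2,s3} --a--> {s0,s1,s2,s3}  [seen]
{s0,s1,s2,s3} --b--> {s0,s1,s2,s3}  [seen]
{s0,s3} --a--> {s0,s1,s2,s3}  [seen]
{s0,s3} --b--> {s0,s1}  [seen]
{s1} --a--> {s3}  [seen]
{s1} --b--> {s2,s3}  [seen]
{s1,s3} --a--> {s0,s3}  [seen]
{s1,s3} --b--> {s1,s2,s3}  [seen]
Reachable DFA states: {s0}, {s1,s2}, {s0,s1}, {s3}, {s2,s3}, {s1,s2,s3}, {s0,s1,s2,s3}, {s0,s3}, {s1}, {s1,s3}.
Accepting DFA states (contain an NFA accepting state): {s1,s2}, {s2,s3}, {s1,s2,s3}, {s0,s1,s2,s3}.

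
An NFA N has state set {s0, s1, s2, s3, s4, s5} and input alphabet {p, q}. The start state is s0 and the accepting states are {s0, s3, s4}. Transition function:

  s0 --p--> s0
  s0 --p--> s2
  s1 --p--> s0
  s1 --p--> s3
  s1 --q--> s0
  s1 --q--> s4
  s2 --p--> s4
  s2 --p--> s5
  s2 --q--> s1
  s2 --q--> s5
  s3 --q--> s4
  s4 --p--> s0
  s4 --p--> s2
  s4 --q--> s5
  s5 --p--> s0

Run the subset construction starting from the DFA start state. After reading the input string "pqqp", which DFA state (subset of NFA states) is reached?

{s0, s2}

Start: {s0}.
δ(s0,p) = {s0, s2}.
Union: {s0, s2}.
After p: {s0, s2}.
δ(s0,q) = ∅; δ(s2,q) = {s1, s5}.
Union: {s1, s5}.
After q: {s1, s5}.
δ(s1,q) = {s0, s4}; δ(s5,q) = ∅.
Union: {s0, s4}.
After q: {s0, s4}.
δ(s0,p) = {s0, s2}; δ(s4,p) = {s0, s2}.
Union: {s0, s2}.
After p: {s0, s2}.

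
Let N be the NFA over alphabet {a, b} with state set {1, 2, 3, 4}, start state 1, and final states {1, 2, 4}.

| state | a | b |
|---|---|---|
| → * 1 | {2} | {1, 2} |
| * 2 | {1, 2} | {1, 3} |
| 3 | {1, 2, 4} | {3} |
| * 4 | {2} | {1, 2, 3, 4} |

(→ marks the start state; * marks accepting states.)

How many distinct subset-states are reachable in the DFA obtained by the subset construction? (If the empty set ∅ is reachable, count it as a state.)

7

Start state of the DFA: {1}.
{1} --a--> {2}  [new]
{1} --b--> {1, 2}  [new]
{2} --a--> {1, 2}  [seen]
{2} --b--> {1, 3}  [new]
{1, 2} --a--> {1, 2}  [seen]
{1, 2} --b--> {1, 2, 3}  [new]
{1, 3} --a--> {1, 2, 4}  [new]
{1, 3} --b--> {1, 2, 3}  [seen]
{1, 2, 3} --a--> {1, 2, 4}  [seen]
{1, 2, 3} --b--> {1, 2, 3}  [seen]
{1, 2, 4} --a--> {1, 2}  [seen]
{1, 2, 4} --b--> {1, 2, 3, 4}  [new]
{1, 2, 3, 4} --a--> {1, 2, 4}  [seen]
{1, 2, 3, 4} --b--> {1, 2, 3, 4}  [seen]
Reachable DFA states: {1}, {2}, {1, 2}, {1, 3}, {1, 2, 3}, {1, 2, 4}, {1, 2, 3, 4}.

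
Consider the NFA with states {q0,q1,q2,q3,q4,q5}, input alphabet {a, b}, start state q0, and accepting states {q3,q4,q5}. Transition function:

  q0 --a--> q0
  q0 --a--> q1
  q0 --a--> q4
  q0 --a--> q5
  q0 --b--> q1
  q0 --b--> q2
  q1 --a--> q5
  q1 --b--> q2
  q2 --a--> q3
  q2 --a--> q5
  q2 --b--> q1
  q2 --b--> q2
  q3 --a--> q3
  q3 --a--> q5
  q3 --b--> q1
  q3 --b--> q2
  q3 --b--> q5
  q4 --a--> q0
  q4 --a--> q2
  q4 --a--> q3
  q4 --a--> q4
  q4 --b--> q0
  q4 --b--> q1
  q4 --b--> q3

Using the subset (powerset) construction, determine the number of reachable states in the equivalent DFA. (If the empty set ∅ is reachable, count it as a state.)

9

Start state of the DFA: {q0}.
{q0} --a--> {q0,q1,q4,q5}  [new]
{q0} --b--> {q1,q2}  [new]
{q0,q1,q4,q5} --a--> {q0,q1,q2,q3,q4,q5}  [new]
{q0,q1,q4,q5} --b--> {q0,q1,q2,q3}  [new]
{q1,q2} --a--> {q3,q5}  [new]
{q1,q2} --b--> {q1,q2}  [seen]
{q0,q1,q2,q3,q4,q5} --a--> {q0,q1,q2,q3,q4,q5}  [seen]
{q0,q1,q2,q3,q4,q5} --b--> {q0,q1,q2,q3,q5}  [new]
{q0,q1,q2,q3} --a--> {q0,q1,q3,q4,q5}  [new]
{q0,q1,q2,q3} --b--> {q1,q2,q5}  [new]
{q3,q5} --a--> {q3,q5}  [seen]
{q3,q5} --b--> {q1,q2,q5}  [seen]
{q0,q1,q2,q3,q5} --a--> {q0,q1,q3,q4,q5}  [seen]
{q0,q1,q2,q3,q5} --b--> {q1,q2,q5}  [seen]
{q0,q1,q3,q4,q5} --a--> {q0,q1,q2,q3,q4,q5}  [seen]
{q0,q1,q3,q4,q5} --b--> {q0,q1,q2,q3,q5}  [seen]
{q1,q2,q5} --a--> {q3,q5}  [seen]
{q1,q2,q5} --b--> {q1,q2}  [seen]
Reachable DFA states: {q0}, {q0,q1,q4,q5}, {q1,q2}, {q0,q1,q2,q3,q4,q5}, {q0,q1,q2,q3}, {q3,q5}, {q0,q1,q2,q3,q5}, {q0,q1,q3,q4,q5}, {q1,q2,q5}.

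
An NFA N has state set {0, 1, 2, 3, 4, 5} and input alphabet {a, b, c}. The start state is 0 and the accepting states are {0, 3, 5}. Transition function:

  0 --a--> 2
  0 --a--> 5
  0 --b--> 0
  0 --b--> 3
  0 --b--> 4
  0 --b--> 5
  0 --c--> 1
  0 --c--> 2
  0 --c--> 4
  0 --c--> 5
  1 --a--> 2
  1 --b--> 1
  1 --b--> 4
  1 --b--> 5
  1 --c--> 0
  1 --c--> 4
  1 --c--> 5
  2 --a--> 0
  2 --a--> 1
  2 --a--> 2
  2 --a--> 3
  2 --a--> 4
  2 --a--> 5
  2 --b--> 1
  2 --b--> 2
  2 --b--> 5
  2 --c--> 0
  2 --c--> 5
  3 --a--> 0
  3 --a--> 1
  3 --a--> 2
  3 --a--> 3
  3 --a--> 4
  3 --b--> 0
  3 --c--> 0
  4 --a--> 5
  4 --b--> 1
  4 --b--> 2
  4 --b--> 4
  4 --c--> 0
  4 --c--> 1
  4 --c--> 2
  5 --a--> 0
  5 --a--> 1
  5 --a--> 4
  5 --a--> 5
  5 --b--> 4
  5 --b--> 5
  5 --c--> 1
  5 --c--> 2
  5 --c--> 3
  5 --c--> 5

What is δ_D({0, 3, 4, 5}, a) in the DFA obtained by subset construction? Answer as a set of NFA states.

{0, 1, 2, 3, 4, 5}

δ(0,a) = {2, 5}; δ(3,a) = {0, 1, 2, 3, 4}; δ(4,a) = {5}; δ(5,a) = {0, 1, 4, 5}.
Union: {0, 1, 2, 3, 4, 5}.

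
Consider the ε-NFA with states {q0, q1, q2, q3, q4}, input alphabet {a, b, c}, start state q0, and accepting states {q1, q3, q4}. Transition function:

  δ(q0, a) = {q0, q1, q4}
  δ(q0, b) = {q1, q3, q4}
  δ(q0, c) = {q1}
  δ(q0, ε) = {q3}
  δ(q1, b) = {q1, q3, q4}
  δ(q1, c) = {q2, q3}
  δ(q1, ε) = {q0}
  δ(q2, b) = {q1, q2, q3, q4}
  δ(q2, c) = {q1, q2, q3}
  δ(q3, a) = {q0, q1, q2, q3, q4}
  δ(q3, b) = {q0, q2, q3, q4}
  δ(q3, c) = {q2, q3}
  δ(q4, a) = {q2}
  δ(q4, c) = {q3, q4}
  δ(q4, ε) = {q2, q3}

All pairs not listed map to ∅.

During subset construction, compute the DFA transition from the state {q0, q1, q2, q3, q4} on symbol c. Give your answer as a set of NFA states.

δ(q0,c) = {q1}; δ(q1,c) = {q2, q3}; δ(q2,c) = {q1, q2, q3}; δ(q3,c) = {q2, q3}; δ(q4,c) = {q3, q4}.
Union: {q1, q2, q3, q4}.
ε-closure gives {q0, q1, q2, q3, q4}.

{q0, q1, q2, q3, q4}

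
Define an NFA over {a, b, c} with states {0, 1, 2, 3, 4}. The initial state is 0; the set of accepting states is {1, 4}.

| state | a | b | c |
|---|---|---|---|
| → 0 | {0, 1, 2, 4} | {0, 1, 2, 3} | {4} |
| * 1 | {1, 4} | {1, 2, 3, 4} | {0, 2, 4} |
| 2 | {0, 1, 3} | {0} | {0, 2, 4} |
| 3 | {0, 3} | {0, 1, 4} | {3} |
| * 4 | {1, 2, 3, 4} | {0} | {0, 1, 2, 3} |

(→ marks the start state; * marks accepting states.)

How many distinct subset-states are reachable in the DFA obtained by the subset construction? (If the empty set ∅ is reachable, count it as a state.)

7

Start state of the DFA: {0}.
{0} --a--> {0, 1, 2, 4}  [new]
{0} --b--> {0, 1, 2, 3}  [new]
{0} --c--> {4}  [new]
{0, 1, 2, 4} --a--> {0, 1, 2, 3, 4}  [new]
{0, 1, 2, 4} --b--> {0, 1, 2, 3, 4}  [seen]
{0, 1, 2, 4} --c--> {0, 1, 2, 3, 4}  [seen]
{0, 1, 2, 3} --a--> {0, 1, 2, 3, 4}  [seen]
{0, 1, 2, 3} --b--> {0, 1, 2, 3, 4}  [seen]
{0, 1, 2, 3} --c--> {0, 2, 3, 4}  [new]
{4} --a--> {1, 2, 3, 4}  [new]
{4} --b--> {0}  [seen]
{4} --c--> {0, 1, 2, 3}  [seen]
{0, 1, 2, 3, 4} --a--> {0, 1, 2, 3, 4}  [seen]
{0, 1, 2, 3, 4} --b--> {0, 1, 2, 3, 4}  [seen]
{0, 1, 2, 3, 4} --c--> {0, 1, 2, 3, 4}  [seen]
{0, 2, 3, 4} --a--> {0, 1, 2, 3, 4}  [seen]
{0, 2, 3, 4} --b--> {0, 1, 2, 3, 4}  [seen]
{0, 2, 3, 4} --c--> {0, 1, 2, 3, 4}  [seen]
{1, 2, 3, 4} --a--> {0, 1, 2, 3, 4}  [seen]
{1, 2, 3, 4} --b--> {0, 1, 2, 3, 4}  [seen]
{1, 2, 3, 4} --c--> {0, 1, 2, 3, 4}  [seen]
Reachable DFA states: {0}, {0, 1, 2, 4}, {0, 1, 2, 3}, {4}, {0, 1, 2, 3, 4}, {0, 2, 3, 4}, {1, 2, 3, 4}.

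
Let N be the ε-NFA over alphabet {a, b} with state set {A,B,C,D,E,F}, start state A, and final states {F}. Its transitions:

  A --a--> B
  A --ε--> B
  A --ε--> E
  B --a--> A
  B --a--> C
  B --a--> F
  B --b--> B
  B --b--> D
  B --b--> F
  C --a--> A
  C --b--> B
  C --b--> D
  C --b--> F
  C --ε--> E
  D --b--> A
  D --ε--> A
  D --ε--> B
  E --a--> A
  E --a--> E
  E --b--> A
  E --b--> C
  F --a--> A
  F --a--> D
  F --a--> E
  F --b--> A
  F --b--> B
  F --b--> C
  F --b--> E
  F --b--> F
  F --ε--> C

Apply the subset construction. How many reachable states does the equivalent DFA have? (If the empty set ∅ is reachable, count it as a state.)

Start state of the DFA: {A,B,E} (ε-closure of the NFA start).
{A,B,E} --a--> {A,B,C,E,F}  [new]
{A,B,E} --b--> {A,B,C,D,E,F}  [new]
{A,B,C,E,F} --a--> {A,B,C,D,E,F}  [seen]
{A,B,C,E,F} --b--> {A,B,C,D,E,F}  [seen]
{A,B,C,D,E,F} --a--> {A,B,C,D,E,F}  [seen]
{A,B,C,D,E,F} --b--> {A,B,C,D,E,F}  [seen]
Reachable DFA states: {A,B,E}, {A,B,C,E,F}, {A,B,C,D,E,F}.

3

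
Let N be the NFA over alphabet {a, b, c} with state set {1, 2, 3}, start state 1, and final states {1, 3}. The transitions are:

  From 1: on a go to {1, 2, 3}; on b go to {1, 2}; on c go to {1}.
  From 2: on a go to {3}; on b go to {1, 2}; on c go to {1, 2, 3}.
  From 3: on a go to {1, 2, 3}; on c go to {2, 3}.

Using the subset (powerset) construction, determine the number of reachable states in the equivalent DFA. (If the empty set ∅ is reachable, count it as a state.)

Start state of the DFA: {1}.
{1} --a--> {1, 2, 3}  [new]
{1} --b--> {1, 2}  [new]
{1} --c--> {1}  [seen]
{1, 2, 3} --a--> {1, 2, 3}  [seen]
{1, 2, 3} --b--> {1, 2}  [seen]
{1, 2, 3} --c--> {1, 2, 3}  [seen]
{1, 2} --a--> {1, 2, 3}  [seen]
{1, 2} --b--> {1, 2}  [seen]
{1, 2} --c--> {1, 2, 3}  [seen]
Reachable DFA states: {1}, {1, 2, 3}, {1, 2}.

3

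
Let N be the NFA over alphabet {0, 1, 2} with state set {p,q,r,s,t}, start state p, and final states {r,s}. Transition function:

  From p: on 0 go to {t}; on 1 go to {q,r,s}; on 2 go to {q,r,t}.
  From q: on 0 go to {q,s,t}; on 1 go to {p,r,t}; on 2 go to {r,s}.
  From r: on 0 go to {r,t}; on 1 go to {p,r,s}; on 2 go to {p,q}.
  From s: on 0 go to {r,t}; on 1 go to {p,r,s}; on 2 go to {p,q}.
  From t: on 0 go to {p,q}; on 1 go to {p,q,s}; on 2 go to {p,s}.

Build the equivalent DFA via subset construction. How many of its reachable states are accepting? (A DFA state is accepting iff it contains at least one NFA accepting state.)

11

Start state of the DFA: {p}.
{p} --0--> {t}  [new]
{p} --1--> {q,r,s}  [new]
{p} --2--> {q,r,t}  [new]
{t} --0--> {p,q}  [new]
{t} --1--> {p,q,s}  [new]
{t} --2--> {p,s}  [new]
{q,r,s} --0--> {q,r,s,t}  [new]
{q,r,s} --1--> {p,r,s,t}  [new]
{q,r,s} --2--> {p,q,r,s}  [new]
{q,r,t} --0--> {p,q,r,s,t}  [new]
{q,r,t} --1--> {p,q,r,s,t}  [seen]
{q,r,t} --2--> {p,q,r,s}  [seen]
{p,q} --0--> {q,s,t}  [new]
{p,q} --1--> {p,q,r,s,t}  [seen]
{p,q} --2--> {q,r,s,t}  [seen]
{p,q,s} --0--> {q,r,s,t}  [seen]
{p,q,s} --1--> {p,q,r,s,t}  [seen]
{p,q,s} --2--> {p,q,r,s,t}  [seen]
{p,s} --0--> {r,t}  [new]
{p,s} --1--> {p,q,r,s}  [seen]
{p,s} --2--> {p,q,r,t}  [new]
{q,r,s,t} --0--> {p,q,r,s,t}  [seen]
{q,r,s,t} --1--> {p,q,r,s,t}  [seen]
{q,r,s,t} --2--> {p,q,r,s}  [seen]
{p,r,s,t} --0--> {p,q,r,t}  [seen]
{p,r,s,t} --1--> {p,q,r,s}  [seen]
{p,r,s,t} --2--> {p,q,r,s,t}  [seen]
{p,q,r,s} --0--> {q,r,s,t}  [seen]
{p,q,r,s} --1--> {p,q,r,s,t}  [seen]
{p,q,r,s} --2--> {p,q,r,s,t}  [seen]
{p,q,r,s,t} --0--> {p,q,r,s,t}  [seen]
{p,q,r,s,t} --1--> {p,q,r,s,t}  [seen]
{p,q,r,s,t} --2--> {p,q,r,s,t}  [seen]
{q,s,t} --0--> {p,q,r,s,t}  [seen]
{q,s,t} --1--> {p,q,r,s,t}  [seen]
{q,s,t} --2--> {p,q,r,s}  [seen]
{r,t} --0--> {p,q,r,t}  [seen]
{r,t} --1--> {p,q,r,s}  [seen]
{r,t} --2--> {p,q,s}  [seen]
{p,q,r,t} --0--> {p,q,r,s,t}  [seen]
{p,q,r,t} --1--> {p,q,r,s,t}  [seen]
{p,q,r,t} --2--> {p,q,r,s,t}  [seen]
Reachable DFA states: {p}, {t}, {q,r,s}, {q,r,t}, {p,q}, {p,q,s}, {p,s}, {q,r,s,t}, {p,r,s,t}, {p,q,r,s}, {p,q,r,s,t}, {q,s,t}, {r,t}, {p,q,r,t}.
Accepting DFA states (contain an NFA accepting state): {q,r,s}, {q,r,t}, {p,q,s}, {p,s}, {q,r,s,t}, {p,r,s,t}, {p,q,r,s}, {p,q,r,s,t}, {q,s,t}, {r,t}, {p,q,r,t}.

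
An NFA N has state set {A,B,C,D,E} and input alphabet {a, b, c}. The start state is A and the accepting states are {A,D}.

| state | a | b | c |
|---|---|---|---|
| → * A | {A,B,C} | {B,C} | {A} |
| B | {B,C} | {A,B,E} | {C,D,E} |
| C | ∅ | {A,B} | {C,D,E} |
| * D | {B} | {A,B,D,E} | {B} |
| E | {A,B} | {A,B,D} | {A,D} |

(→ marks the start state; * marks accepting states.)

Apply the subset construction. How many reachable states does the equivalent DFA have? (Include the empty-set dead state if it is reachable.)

Start state of the DFA: {A}.
{A} --a--> {A,B,C}  [new]
{A} --b--> {B,C}  [new]
{A} --c--> {A}  [seen]
{A,B,C} --a--> {A,B,C}  [seen]
{A,B,C} --b--> {A,B,C,E}  [new]
{A,B,C} --c--> {A,C,D,E}  [new]
{B,C} --a--> {B,C}  [seen]
{B,C} --b--> {A,B,E}  [new]
{B,C} --c--> {C,D,E}  [new]
{A,B,C,E} --a--> {A,B,C}  [seen]
{A,B,C,E} --b--> {A,B,C,D,E}  [new]
{A,B,C,E} --c--> {A,C,D,E}  [seen]
{A,C,D,E} --a--> {A,B,C}  [seen]
{A,C,D,E} --b--> {A,B,C,D,E}  [seen]
{A,C,D,E} --c--> {A,B,C,D,E}  [seen]
{A,B,E} --a--> {A,B,C}  [seen]
{A,B,E} --b--> {A,B,C,D,E}  [seen]
{A,B,E} --c--> {A,C,D,E}  [seen]
{C,D,E} --a--> {A,B}  [new]
{C,D,E} --b--> {A,B,D,E}  [new]
{C,D,E} --c--> {A,B,C,D,E}  [seen]
{A,B,C,D,E} --a--> {A,B,C}  [seen]
{A,B,C,D,E} --b--> {A,B,C,D,E}  [seen]
{A,B,C,D,E} --c--> {A,B,C,D,E}  [seen]
{A,B} --a--> {A,B,C}  [seen]
{A,B} --b--> {A,B,C,E}  [seen]
{A,B} --c--> {A,C,D,E}  [seen]
{A,B,D,E} --a--> {A,B,C}  [seen]
{A,B,D,E} --b--> {A,B,C,D,E}  [seen]
{A,B,D,E} --c--> {A,B,C,D,E}  [seen]
Reachable DFA states: {A}, {A,B,C}, {B,C}, {A,B,C,E}, {A,C,D,E}, {A,B,E}, {C,D,E}, {A,B,C,D,E}, {A,B}, {A,B,D,E}.

10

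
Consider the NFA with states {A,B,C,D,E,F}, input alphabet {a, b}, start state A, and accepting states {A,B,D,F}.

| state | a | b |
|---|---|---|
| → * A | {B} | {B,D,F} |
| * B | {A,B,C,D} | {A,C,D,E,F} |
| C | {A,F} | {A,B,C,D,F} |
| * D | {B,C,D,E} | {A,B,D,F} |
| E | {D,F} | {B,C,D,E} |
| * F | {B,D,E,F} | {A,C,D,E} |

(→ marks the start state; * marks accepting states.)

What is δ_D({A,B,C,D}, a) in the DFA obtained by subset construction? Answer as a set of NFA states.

δ(A,a) = {B}; δ(B,a) = {A,B,C,D}; δ(C,a) = {A,F}; δ(D,a) = {B,C,D,E}.
Union: {A,B,C,D,E,F}.

{A,B,C,D,E,F}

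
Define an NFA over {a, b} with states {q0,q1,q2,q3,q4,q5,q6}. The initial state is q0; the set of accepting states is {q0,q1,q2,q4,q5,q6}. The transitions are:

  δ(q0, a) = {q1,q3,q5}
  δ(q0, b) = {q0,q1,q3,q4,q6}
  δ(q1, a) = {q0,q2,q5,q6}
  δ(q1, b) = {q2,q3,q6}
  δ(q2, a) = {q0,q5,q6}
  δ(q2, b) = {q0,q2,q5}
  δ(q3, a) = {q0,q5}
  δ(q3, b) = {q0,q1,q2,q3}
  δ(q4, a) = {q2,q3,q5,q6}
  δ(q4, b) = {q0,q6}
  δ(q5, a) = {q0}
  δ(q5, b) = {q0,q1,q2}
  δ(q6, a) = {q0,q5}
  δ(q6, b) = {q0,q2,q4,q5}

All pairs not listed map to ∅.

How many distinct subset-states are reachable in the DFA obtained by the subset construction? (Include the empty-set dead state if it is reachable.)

Start state of the DFA: {q0}.
{q0} --a--> {q1,q3,q5}  [new]
{q0} --b--> {q0,q1,q3,q4,q6}  [new]
{q1,q3,q5} --a--> {q0,q2,q5,q6}  [new]
{q1,q3,q5} --b--> {q0,q1,q2,q3,q6}  [new]
{q0,q1,q3,q4,q6} --a--> {q0,q1,q2,q3,q5,q6}  [new]
{q0,q1,q3,q4,q6} --b--> {q0,q1,q2,q3,q4,q5,q6}  [new]
{q0,q2,q5,q6} --a--> {q0,q1,q3,q5,q6}  [new]
{q0,q2,q5,q6} --b--> {q0,q1,q2,q3,q4,q5,q6}  [seen]
{q0,q1,q2,q3,q6} --a--> {q0,q1,q2,q3,q5,q6}  [seen]
{q0,q1,q2,q3,q6} --b--> {q0,q1,q2,q3,q4,q5,q6}  [seen]
{q0,q1,q2,q3,q5,q6} --a--> {q0,q1,q2,q3,q5,q6}  [seen]
{q0,q1,q2,q3,q5,q6} --b--> {q0,q1,q2,q3,q4,q5,q6}  [seen]
{q0,q1,q2,q3,q4,q5,q6} --a--> {q0,q1,q2,q3,q5,q6}  [seen]
{q0,q1,q2,q3,q4,q5,q6} --b--> {q0,q1,q2,q3,q4,q5,q6}  [seen]
{q0,q1,q3,q5,q6} --a--> {q0,q1,q2,q3,q5,q6}  [seen]
{q0,q1,q3,q5,q6} --b--> {q0,q1,q2,q3,q4,q5,q6}  [seen]
Reachable DFA states: {q0}, {q1,q3,q5}, {q0,q1,q3,q4,q6}, {q0,q2,q5,q6}, {q0,q1,q2,q3,q6}, {q0,q1,q2,q3,q5,q6}, {q0,q1,q2,q3,q4,q5,q6}, {q0,q1,q3,q5,q6}.

8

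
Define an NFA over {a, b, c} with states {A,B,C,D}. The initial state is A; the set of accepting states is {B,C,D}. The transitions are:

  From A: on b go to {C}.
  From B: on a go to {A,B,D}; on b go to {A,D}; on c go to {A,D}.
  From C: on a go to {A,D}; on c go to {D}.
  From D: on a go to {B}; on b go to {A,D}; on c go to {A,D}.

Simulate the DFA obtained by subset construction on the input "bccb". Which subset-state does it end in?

Start: {A}.
δ(A,b) = {C}.
Union: {C}.
After b: {C}.
δ(C,c) = {D}.
Union: {D}.
After c: {D}.
δ(D,c) = {A,D}.
Union: {A,D}.
After c: {A,D}.
δ(A,b) = {C}; δ(D,b) = {A,D}.
Union: {A,C,D}.
After b: {A,C,D}.

{A,C,D}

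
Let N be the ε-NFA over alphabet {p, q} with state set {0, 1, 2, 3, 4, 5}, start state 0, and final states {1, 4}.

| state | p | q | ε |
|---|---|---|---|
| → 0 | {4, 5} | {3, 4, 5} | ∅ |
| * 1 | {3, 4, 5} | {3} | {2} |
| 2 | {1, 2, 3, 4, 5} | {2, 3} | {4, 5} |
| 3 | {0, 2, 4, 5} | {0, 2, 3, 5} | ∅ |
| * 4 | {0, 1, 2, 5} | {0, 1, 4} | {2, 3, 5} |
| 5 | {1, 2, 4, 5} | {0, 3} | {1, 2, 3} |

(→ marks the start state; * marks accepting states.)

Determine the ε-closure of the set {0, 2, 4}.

{0, 1, 2, 3, 4, 5}

Begin with {0, 2, 4}.
2 →ε {4, 5}; add 5.
5 →ε {1, 2, 3}; add 1, 3.
ε-closure = {0, 1, 2, 3, 4, 5}.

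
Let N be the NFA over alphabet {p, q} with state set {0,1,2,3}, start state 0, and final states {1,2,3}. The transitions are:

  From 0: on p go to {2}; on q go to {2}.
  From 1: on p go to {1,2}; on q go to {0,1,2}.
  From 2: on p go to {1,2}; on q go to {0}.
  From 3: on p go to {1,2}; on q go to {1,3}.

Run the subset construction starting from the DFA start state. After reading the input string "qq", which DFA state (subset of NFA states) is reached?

Start: {0}.
δ(0,q) = {2}.
Union: {2}.
After q: {2}.
δ(2,q) = {0}.
Union: {0}.
After q: {0}.

{0}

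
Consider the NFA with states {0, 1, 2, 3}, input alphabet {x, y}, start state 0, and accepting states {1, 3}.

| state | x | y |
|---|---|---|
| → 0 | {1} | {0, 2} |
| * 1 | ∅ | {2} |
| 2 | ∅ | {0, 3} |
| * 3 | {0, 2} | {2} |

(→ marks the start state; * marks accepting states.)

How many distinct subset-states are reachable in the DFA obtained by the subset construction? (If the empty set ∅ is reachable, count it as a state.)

8

Start state of the DFA: {0}.
{0} --x--> {1}  [new]
{0} --y--> {0, 2}  [new]
{1} --x--> ∅  [new]
{1} --y--> {2}  [new]
{0, 2} --x--> {1}  [seen]
{0, 2} --y--> {0, 2, 3}  [new]
∅ --x--> ∅  [seen]
∅ --y--> ∅  [seen]
{2} --x--> ∅  [seen]
{2} --y--> {0, 3}  [new]
{0, 2, 3} --x--> {0, 1, 2}  [new]
{0, 2, 3} --y--> {0, 2, 3}  [seen]
{0, 3} --x--> {0, 1, 2}  [seen]
{0, 3} --y--> {0, 2}  [seen]
{0, 1, 2} --x--> {1}  [seen]
{0, 1, 2} --y--> {0, 2, 3}  [seen]
Reachable DFA states: {0}, {1}, {0, 2}, ∅, {2}, {0, 2, 3}, {0, 3}, {0, 1, 2}.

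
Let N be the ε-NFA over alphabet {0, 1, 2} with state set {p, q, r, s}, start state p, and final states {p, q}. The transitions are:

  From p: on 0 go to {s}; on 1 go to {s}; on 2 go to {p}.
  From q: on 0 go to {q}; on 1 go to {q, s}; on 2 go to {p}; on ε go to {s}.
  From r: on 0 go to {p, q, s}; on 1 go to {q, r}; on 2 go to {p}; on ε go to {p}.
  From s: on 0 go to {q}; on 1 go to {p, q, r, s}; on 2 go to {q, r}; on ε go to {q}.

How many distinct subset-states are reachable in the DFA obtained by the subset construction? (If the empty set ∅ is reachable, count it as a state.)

4

Start state of the DFA: {p} (ε-closure of the NFA start).
{p} --0--> {q, s}  [new]
{p} --1--> {q, s}  [seen]
{p} --2--> {p}  [seen]
{q, s} --0--> {q, s}  [seen]
{q, s} --1--> {p, q, r, s}  [new]
{q, s} --2--> {p, q, r, s}  [seen]
{p, q, r, s} --0--> {p, q, s}  [new]
{p, q, r, s} --1--> {p, q, r, s}  [seen]
{p, q, r, s} --2--> {p, q, r, s}  [seen]
{p, q, s} --0--> {q, s}  [seen]
{p, q, s} --1--> {p, q, r, s}  [seen]
{p, q, s} --2--> {p, q, r, s}  [seen]
Reachable DFA states: {p}, {q, s}, {p, q, r, s}, {p, q, s}.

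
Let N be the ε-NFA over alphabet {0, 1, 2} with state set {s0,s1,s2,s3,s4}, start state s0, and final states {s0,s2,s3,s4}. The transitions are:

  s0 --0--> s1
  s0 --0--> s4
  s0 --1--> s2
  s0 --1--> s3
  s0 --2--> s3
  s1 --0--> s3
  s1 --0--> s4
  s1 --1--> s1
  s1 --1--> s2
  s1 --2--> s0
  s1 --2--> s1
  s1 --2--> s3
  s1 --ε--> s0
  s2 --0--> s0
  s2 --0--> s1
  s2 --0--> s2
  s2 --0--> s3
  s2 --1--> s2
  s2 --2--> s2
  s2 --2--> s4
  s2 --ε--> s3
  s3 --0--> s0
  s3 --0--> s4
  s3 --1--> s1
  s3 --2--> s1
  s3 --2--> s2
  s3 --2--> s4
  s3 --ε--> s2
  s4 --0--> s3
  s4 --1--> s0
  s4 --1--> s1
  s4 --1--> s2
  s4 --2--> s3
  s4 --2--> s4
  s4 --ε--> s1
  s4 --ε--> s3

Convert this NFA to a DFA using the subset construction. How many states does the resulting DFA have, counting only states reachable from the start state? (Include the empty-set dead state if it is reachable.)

4

Start state of the DFA: {s0} (ε-closure of the NFA start).
{s0} --0--> {s0,s1,s2,s3,s4}  [new]
{s0} --1--> {s2,s3}  [new]
{s0} --2--> {s2,s3}  [seen]
{s0,s1,s2,s3,s4} --0--> {s0,s1,s2,s3,s4}  [seen]
{s0,s1,s2,s3,s4} --1--> {s0,s1,s2,s3}  [new]
{s0,s1,s2,s3,s4} --2--> {s0,s1,s2,s3,s4}  [seen]
{s2,s3} --0--> {s0,s1,s2,s3,s4}  [seen]
{s2,s3} --1--> {s0,s1,s2,s3}  [seen]
{s2,s3} --2--> {s0,s1,s2,s3,s4}  [seen]
{s0,s1,s2,s3} --0--> {s0,s1,s2,s3,s4}  [seen]
{s0,s1,s2,s3} --1--> {s0,s1,s2,s3}  [seen]
{s0,s1,s2,s3} --2--> {s0,s1,s2,s3,s4}  [seen]
Reachable DFA states: {s0}, {s0,s1,s2,s3,s4}, {s2,s3}, {s0,s1,s2,s3}.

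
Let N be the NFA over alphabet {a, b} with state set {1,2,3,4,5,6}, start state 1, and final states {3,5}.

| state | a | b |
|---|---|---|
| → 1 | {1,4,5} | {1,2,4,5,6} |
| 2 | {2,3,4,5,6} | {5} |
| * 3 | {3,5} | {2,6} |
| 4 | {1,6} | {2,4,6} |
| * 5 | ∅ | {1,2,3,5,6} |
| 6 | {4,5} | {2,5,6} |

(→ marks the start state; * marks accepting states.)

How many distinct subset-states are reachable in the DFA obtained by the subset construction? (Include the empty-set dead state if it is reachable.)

Start state of the DFA: {1}.
{1} --a--> {1,4,5}  [new]
{1} --b--> {1,2,4,5,6}  [new]
{1,4,5} --a--> {1,4,5,6}  [new]
{1,4,5} --b--> {1,2,3,4,5,6}  [new]
{1,2,4,5,6} --a--> {1,2,3,4,5,6}  [seen]
{1,2,4,5,6} --b--> {1,2,3,4,5,6}  [seen]
{1,4,5,6} --a--> {1,4,5,6}  [seen]
{1,4,5,6} --b--> {1,2,3,4,5,6}  [seen]
{1,2,3,4,5,6} --a--> {1,2,3,4,5,6}  [seen]
{1,2,3,4,5,6} --b--> {1,2,3,4,5,6}  [seen]
Reachable DFA states: {1}, {1,4,5}, {1,2,4,5,6}, {1,4,5,6}, {1,2,3,4,5,6}.

5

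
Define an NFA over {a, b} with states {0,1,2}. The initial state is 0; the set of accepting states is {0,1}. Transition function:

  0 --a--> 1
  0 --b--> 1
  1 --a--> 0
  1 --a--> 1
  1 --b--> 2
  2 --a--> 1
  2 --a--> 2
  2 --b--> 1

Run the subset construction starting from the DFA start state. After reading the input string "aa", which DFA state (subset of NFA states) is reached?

{0,1}

Start: {0}.
δ(0,a) = {1}.
Union: {1}.
After a: {1}.
δ(1,a) = {0,1}.
Union: {0,1}.
After a: {0,1}.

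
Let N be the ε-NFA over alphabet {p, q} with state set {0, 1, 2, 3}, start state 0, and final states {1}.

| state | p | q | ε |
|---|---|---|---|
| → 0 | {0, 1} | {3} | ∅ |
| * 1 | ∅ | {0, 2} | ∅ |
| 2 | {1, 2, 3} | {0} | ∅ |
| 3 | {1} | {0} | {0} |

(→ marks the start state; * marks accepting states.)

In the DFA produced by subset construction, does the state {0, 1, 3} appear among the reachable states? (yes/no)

no

Start state of the DFA: {0} (ε-closure of the NFA start).
{0} --p--> {0, 1}  [new]
{0} --q--> {0, 3}  [new]
{0, 1} --p--> {0, 1}  [seen]
{0, 1} --q--> {0, 2, 3}  [new]
{0, 3} --p--> {0, 1}  [seen]
{0, 3} --q--> {0, 3}  [seen]
{0, 2, 3} --p--> {0, 1, 2, 3}  [new]
{0, 2, 3} --q--> {0, 3}  [seen]
{0, 1, 2, 3} --p--> {0, 1, 2, 3}  [seen]
{0, 1, 2, 3} --q--> {0, 2, 3}  [seen]
Reachable DFA states: {0}, {0, 1}, {0, 3}, {0, 2, 3}, {0, 1, 2, 3}.
{0, 1, 3} is not among them.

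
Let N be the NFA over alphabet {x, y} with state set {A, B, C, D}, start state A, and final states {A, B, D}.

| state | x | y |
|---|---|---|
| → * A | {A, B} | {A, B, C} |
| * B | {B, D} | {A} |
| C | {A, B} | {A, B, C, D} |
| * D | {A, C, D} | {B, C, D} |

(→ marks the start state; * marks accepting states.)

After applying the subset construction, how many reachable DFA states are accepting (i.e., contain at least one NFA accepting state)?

5

Start state of the DFA: {A}.
{A} --x--> {A, B}  [new]
{A} --y--> {A, B, C}  [new]
{A, B} --x--> {A, B, D}  [new]
{A, B} --y--> {A, B, C}  [seen]
{A, B, C} --x--> {A, B, D}  [seen]
{A, B, C} --y--> {A, B, C, D}  [new]
{A, B, D} --x--> {A, B, C, D}  [seen]
{A, B, D} --y--> {A, B, C, D}  [seen]
{A, B, C, D} --x--> {A, B, C, D}  [seen]
{A, B, C, D} --y--> {A, B, C, D}  [seen]
Reachable DFA states: {A}, {A, B}, {A, B, C}, {A, B, D}, {A, B, C, D}.
Accepting DFA states (contain an NFA accepting state): {A}, {A, B}, {A, B, C}, {A, B, D}, {A, B, C, D}.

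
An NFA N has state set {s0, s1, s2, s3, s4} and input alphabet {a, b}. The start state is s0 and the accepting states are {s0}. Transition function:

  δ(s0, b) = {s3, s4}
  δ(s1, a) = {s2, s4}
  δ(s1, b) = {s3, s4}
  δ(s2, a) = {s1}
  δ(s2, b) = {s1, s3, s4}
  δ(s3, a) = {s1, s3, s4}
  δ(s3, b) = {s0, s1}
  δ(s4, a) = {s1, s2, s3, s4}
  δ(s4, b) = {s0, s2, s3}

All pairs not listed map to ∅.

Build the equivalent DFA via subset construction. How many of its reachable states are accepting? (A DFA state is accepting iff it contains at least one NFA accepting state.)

Start state of the DFA: {s0}.
{s0} --a--> ∅  [new]
{s0} --b--> {s3, s4}  [new]
∅ --a--> ∅  [seen]
∅ --b--> ∅  [seen]
{s3, s4} --a--> {s1, s2, s3, s4}  [new]
{s3, s4} --b--> {s0, s1, s2, s3}  [new]
{s1, s2, s3, s4} --a--> {s1, s2, s3, s4}  [seen]
{s1, s2, s3, s4} --b--> {s0, s1, s2, s3, s4}  [new]
{s0, s1, s2, s3} --a--> {s1, s2, s3, s4}  [seen]
{s0, s1, s2, s3} --b--> {s0, s1, s3, s4}  [new]
{s0, s1, s2, s3, s4} --a--> {s1, s2, s3, s4}  [seen]
{s0, s1, s2, s3, s4} --b--> {s0, s1, s2, s3, s4}  [seen]
{s0, s1, s3, s4} --a--> {s1, s2, s3, s4}  [seen]
{s0, s1, s3, s4} --b--> {s0, s1, s2, s3, s4}  [seen]
Reachable DFA states: {s0}, ∅, {s3, s4}, {s1, s2, s3, s4}, {s0, s1, s2, s3}, {s0, s1, s2, s3, s4}, {s0, s1, s3, s4}.
Accepting DFA states (contain an NFA accepting state): {s0}, {s0, s1, s2, s3}, {s0, s1, s2, s3, s4}, {s0, s1, s3, s4}.

4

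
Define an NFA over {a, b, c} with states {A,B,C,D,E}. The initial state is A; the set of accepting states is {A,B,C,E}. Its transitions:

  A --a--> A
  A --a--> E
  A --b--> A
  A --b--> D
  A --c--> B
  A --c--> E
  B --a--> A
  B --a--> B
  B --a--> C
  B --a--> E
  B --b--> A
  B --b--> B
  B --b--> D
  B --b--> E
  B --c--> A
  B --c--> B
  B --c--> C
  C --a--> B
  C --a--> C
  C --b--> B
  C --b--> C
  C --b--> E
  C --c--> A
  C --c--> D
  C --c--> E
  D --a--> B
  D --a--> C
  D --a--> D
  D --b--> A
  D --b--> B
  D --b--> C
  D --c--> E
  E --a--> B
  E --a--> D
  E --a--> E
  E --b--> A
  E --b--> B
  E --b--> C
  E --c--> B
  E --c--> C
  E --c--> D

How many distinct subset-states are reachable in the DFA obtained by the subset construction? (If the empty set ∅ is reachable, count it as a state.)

8

Start state of the DFA: {A}.
{A} --a--> {A,E}  [new]
{A} --b--> {A,D}  [new]
{A} --c--> {B,E}  [new]
{A,E} --a--> {A,B,D,E}  [new]
{A,E} --b--> {A,B,C,D}  [new]
{A,E} --c--> {B,C,D,E}  [new]
{A,D} --a--> {A,B,C,D,E}  [new]
{A,D} --b--> {A,B,C,D}  [seen]
{A,D} --c--> {B,E}  [seen]
{B,E} --a--> {A,B,C,D,E}  [seen]
{B,E} --b--> {A,B,C,D,E}  [seen]
{B,E} --c--> {A,B,C,D}  [seen]
{A,B,D,E} --a--> {A,B,C,D,E}  [seen]
{A,B,D,E} --b--> {A,B,C,D,E}  [seen]
{A,B,D,E} --c--> {A,B,C,D,E}  [seen]
{A,B,C,D} --a--> {A,B,C,D,E}  [seen]
{A,B,C,D} --b--> {A,B,C,D,E}  [seen]
{A,B,C,D} --c--> {A,B,C,D,E}  [seen]
{B,C,D,E} --a--> {A,B,C,D,E}  [seen]
{B,C,D,E} --b--> {A,B,C,D,E}  [seen]
{B,C,D,E} --c--> {A,B,C,D,E}  [seen]
{A,B,C,D,E} --a--> {A,B,C,D,E}  [seen]
{A,B,C,D,E} --b--> {A,B,C,D,E}  [seen]
{A,B,C,D,E} --c--> {A,B,C,D,E}  [seen]
Reachable DFA states: {A}, {A,E}, {A,D}, {B,E}, {A,B,D,E}, {A,B,C,D}, {B,C,D,E}, {A,B,C,D,E}.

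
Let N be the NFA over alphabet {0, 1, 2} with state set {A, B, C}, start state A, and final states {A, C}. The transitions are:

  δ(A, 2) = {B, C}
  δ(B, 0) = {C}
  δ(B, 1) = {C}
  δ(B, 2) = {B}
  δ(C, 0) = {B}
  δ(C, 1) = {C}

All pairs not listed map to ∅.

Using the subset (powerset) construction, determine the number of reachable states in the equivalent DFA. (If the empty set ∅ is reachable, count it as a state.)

Start state of the DFA: {A}.
{A} --0--> ∅  [new]
{A} --1--> ∅  [seen]
{A} --2--> {B, C}  [new]
∅ --0--> ∅  [seen]
∅ --1--> ∅  [seen]
∅ --2--> ∅  [seen]
{B, C} --0--> {B, C}  [seen]
{B, C} --1--> {C}  [new]
{B, C} --2--> {B}  [new]
{C} --0--> {B}  [seen]
{C} --1--> {C}  [seen]
{C} --2--> ∅  [seen]
{B} --0--> {C}  [seen]
{B} --1--> {C}  [seen]
{B} --2--> {B}  [seen]
Reachable DFA states: {A}, ∅, {B, C}, {C}, {B}.

5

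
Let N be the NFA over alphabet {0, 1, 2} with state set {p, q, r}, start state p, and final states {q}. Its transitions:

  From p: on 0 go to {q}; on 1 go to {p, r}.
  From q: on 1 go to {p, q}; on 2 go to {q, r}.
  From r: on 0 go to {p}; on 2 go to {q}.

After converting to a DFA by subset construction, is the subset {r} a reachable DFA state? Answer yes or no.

Start state of the DFA: {p}.
{p} --0--> {q}  [new]
{p} --1--> {p, r}  [new]
{p} --2--> ∅  [new]
{q} --0--> ∅  [seen]
{q} --1--> {p, q}  [new]
{q} --2--> {q, r}  [new]
{p, r} --0--> {p, q}  [seen]
{p, r} --1--> {p, r}  [seen]
{p, r} --2--> {q}  [seen]
∅ --0--> ∅  [seen]
∅ --1--> ∅  [seen]
∅ --2--> ∅  [seen]
{p, q} --0--> {q}  [seen]
{p, q} --1--> {p, q, r}  [new]
{p, q} --2--> {q, r}  [seen]
{q, r} --0--> {p}  [seen]
{q, r} --1--> {p, q}  [seen]
{q, r} --2--> {q, r}  [seen]
{p, q, r} --0--> {p, q}  [seen]
{p, q, r} --1--> {p, q, r}  [seen]
{p, q, r} --2--> {q, r}  [seen]
Reachable DFA states: {p}, {q}, {p, r}, ∅, {p, q}, {q, r}, {p, q, r}.
{r} is not among them.

no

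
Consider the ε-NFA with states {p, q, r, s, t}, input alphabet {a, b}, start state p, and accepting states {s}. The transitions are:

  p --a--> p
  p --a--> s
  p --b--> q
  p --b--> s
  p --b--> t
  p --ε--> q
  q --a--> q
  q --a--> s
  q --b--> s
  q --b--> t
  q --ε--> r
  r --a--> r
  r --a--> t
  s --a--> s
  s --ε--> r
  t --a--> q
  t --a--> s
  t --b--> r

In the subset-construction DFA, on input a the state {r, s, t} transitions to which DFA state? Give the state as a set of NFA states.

{q, r, s, t}

δ(r,a) = {r, t}; δ(s,a) = {s}; δ(t,a) = {q, s}.
Union: {q, r, s, t}.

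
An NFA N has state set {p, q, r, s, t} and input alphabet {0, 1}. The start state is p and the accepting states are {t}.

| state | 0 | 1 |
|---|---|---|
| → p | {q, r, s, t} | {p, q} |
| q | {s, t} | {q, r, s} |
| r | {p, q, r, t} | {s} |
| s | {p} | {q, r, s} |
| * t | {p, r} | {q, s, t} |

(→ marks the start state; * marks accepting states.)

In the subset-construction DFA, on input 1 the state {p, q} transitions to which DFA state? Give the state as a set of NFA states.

δ(p,1) = {p, q}; δ(q,1) = {q, r, s}.
Union: {p, q, r, s}.

{p, q, r, s}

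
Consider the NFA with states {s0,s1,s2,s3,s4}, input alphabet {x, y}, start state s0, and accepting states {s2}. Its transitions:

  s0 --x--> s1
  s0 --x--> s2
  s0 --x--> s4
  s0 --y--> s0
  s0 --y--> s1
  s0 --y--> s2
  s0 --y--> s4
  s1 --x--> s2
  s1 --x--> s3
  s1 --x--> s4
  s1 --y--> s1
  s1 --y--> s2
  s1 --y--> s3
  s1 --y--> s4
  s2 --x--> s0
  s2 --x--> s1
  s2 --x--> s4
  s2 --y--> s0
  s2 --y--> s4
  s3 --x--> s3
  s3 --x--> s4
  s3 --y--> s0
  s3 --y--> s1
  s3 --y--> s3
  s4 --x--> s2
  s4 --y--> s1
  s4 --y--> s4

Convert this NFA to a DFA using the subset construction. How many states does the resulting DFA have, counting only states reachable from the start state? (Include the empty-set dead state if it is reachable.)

Start state of the DFA: {s0}.
{s0} --x--> {s1,s2,s4}  [new]
{s0} --y--> {s0,s1,s2,s4}  [new]
{s1,s2,s4} --x--> {s0,s1,s2,s3,s4}  [new]
{s1,s2,s4} --y--> {s0,s1,s2,s3,s4}  [seen]
{s0,s1,s2,s4} --x--> {s0,s1,s2,s3,s4}  [seen]
{s0,s1,s2,s4} --y--> {s0,s1,s2,s3,s4}  [seen]
{s0,s1,s2,s3,s4} --x--> {s0,s1,s2,s3,s4}  [seen]
{s0,s1,s2,s3,s4} --y--> {s0,s1,s2,s3,s4}  [seen]
Reachable DFA states: {s0}, {s1,s2,s4}, {s0,s1,s2,s4}, {s0,s1,s2,s3,s4}.

4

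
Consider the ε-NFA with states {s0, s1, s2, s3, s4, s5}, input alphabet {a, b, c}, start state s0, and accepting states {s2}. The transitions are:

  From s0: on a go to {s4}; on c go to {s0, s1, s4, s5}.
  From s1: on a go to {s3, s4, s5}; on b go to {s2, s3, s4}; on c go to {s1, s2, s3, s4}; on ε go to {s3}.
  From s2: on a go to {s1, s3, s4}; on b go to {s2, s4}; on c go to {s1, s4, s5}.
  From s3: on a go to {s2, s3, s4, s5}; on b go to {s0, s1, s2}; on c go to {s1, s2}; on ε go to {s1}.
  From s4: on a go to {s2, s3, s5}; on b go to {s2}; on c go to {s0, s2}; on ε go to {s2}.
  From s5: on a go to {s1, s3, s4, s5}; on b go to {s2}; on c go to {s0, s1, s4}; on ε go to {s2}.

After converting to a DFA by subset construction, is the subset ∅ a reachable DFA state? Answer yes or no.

Start state of the DFA: {s0} (ε-closure of the NFA start).
{s0} --a--> {s2, s4}  [new]
{s0} --b--> ∅  [new]
{s0} --c--> {s0, s1, s2, s3, s4, s5}  [new]
{s2, s4} --a--> {s1, s2, s3, s4, s5}  [new]
{s2, s4} --b--> {s2, s4}  [seen]
{s2, s4} --c--> {s0, s1, s2, s3, s4, s5}  [seen]
∅ --a--> ∅  [seen]
∅ --b--> ∅  [seen]
∅ --c--> ∅  [seen]
{s0, s1, s2, s3, s4, s5} --a--> {s1, s2, s3, s4, s5}  [seen]
{s0, s1, s2, s3, s4, s5} --b--> {s0, s1, s2, s3, s4}  [new]
{s0, s1, s2, s3, s4, s5} --c--> {s0, s1, s2, s3, s4, s5}  [seen]
{s1, s2, s3, s4, s5} --a--> {s1, s2, s3, s4, s5}  [seen]
{s1, s2, s3, s4, s5} --b--> {s0, s1, s2, s3, s4}  [seen]
{s1, s2, s3, s4, s5} --c--> {s0, s1, s2, s3, s4, s5}  [seen]
{s0, s1, s2, s3, s4} --a--> {s1, s2, s3, s4, s5}  [seen]
{s0, s1, s2, s3, s4} --b--> {s0, s1, s2, s3, s4}  [seen]
{s0, s1, s2, s3, s4} --c--> {s0, s1, s2, s3, s4, s5}  [seen]
Reachable DFA states: {s0}, {s2, s4}, ∅, {s0, s1, s2, s3, s4, s5}, {s1, s2, s3, s4, s5}, {s0, s1, s2, s3, s4}.
∅ is among them.

yes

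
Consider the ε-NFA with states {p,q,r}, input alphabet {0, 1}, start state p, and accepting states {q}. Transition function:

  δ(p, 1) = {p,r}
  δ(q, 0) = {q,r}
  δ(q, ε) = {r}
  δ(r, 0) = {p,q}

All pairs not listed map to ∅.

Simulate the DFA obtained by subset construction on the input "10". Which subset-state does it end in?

{p,q,r}

Start: {p}.
δ(p,1) = {p,r}.
Union: {p,r}.
After 1: {p,r}.
δ(p,0) = ∅; δ(r,0) = {p,q}.
Union: {p,q}.
ε-closure gives {p,q,r}.
After 0: {p,q,r}.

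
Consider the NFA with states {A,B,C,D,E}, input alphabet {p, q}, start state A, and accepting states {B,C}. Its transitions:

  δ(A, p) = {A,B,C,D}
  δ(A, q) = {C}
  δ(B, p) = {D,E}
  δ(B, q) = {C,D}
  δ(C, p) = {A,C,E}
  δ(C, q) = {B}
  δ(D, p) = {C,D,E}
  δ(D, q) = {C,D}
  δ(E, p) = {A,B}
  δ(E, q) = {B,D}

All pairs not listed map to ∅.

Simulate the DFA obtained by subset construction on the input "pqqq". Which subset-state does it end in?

{B,C,D}

Start: {A}.
δ(A,p) = {A,B,C,D}.
Union: {A,B,C,D}.
After p: {A,B,C,D}.
δ(A,q) = {C}; δ(B,q) = {C,D}; δ(C,q) = {B}; δ(D,q) = {C,D}.
Union: {B,C,D}.
After q: {B,C,D}.
δ(B,q) = {C,D}; δ(C,q) = {B}; δ(D,q) = {C,D}.
Union: {B,C,D}.
After q: {B,C,D}.
δ(B,q) = {C,D}; δ(C,q) = {B}; δ(D,q) = {C,D}.
Union: {B,C,D}.
After q: {B,C,D}.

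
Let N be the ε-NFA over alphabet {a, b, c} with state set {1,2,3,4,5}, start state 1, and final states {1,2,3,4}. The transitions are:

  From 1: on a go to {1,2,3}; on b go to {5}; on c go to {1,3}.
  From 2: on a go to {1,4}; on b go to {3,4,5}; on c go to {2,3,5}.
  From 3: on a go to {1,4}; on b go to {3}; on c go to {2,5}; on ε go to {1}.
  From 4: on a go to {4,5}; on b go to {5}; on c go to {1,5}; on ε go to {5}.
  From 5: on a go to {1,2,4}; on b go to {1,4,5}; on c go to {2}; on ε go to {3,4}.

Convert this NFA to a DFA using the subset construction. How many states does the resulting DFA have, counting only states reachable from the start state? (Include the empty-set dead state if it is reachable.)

5

Start state of the DFA: {1} (ε-closure of the NFA start).
{1} --a--> {1,2,3}  [new]
{1} --b--> {1,3,4,5}  [new]
{1} --c--> {1,3}  [new]
{1,2,3} --a--> {1,2,3,4,5}  [new]
{1,2,3} --b--> {1,3,4,5}  [seen]
{1,2,3} --c--> {1,2,3,4,5}  [seen]
{1,3,4,5} --a--> {1,2,3,4,5}  [seen]
{1,3,4,5} --b--> {1,3,4,5}  [seen]
{1,3,4,5} --c--> {1,2,3,4,5}  [seen]
{1,3} --a--> {1,2,3,4,5}  [seen]
{1,3} --b--> {1,3,4,5}  [seen]
{1,3} --c--> {1,2,3,4,5}  [seen]
{1,2,3,4,5} --a--> {1,2,3,4,5}  [seen]
{1,2,3,4,5} --b--> {1,3,4,5}  [seen]
{1,2,3,4,5} --c--> {1,2,3,4,5}  [seen]
Reachable DFA states: {1}, {1,2,3}, {1,3,4,5}, {1,3}, {1,2,3,4,5}.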